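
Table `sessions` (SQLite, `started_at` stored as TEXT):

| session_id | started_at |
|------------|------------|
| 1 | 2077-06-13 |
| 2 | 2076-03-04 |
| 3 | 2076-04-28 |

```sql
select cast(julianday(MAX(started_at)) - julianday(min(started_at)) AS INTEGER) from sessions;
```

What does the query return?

MIN = 2076-03-04, MAX = 2077-06-13.
27 days remain in March 2076 after the 4th (31 − 4).
Full months from April 2076 through May 2077 contribute their day counts.
Then 13 days into June 2077.
Total: 27 + 30 + 31 + 30 + 31 + 31 + 30 + 31 + 30 + 31 + 31 + 28 + 31 + 30 + 31 + 13 = 466.

466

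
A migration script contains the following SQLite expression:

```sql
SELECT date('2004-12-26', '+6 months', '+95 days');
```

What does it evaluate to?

2005-09-29

Adding +6 months to 2004-12-26 gives 2005-06-26.
Applying '+95 days' to 2005-06-26: counting 95 days forward gives 2005-09-29.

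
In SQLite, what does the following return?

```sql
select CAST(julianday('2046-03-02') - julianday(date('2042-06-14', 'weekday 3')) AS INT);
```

1353

`weekday 3` advances to the next Wednesday; 2042-06-14 is a Saturday, so it moves forward to 2042-06-18.
12 days remain in June 2042 after the 18th (30 − 18).
Full months from July 2042 through February 2046 contribute their day counts.
Then 2 days into March 2046.
Total: 12 + 31 + 31 + 30 + 31 + 30 + 31 + 31 + 28 + 31 + 30 + 31 + 30 + 31 + 31 + 30 + 31 + 30 + 31 + 31 + 29 + 31 + 30 + 31 + 30 + 31 + 31 + 30 + 31 + 30 + 31 + 31 + 28 + 31 + 30 + 31 + 30 + 31 + 31 + 30 + 31 + 30 + 31 + 31 + 28 + 2 = 1353.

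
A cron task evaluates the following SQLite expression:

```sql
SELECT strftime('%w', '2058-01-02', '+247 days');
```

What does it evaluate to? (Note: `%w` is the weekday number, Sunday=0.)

First apply '+247 days': 2058-01-02 → 2058-09-06.
2058-09-06 is a Friday; with Sunday=0 that is 5.

5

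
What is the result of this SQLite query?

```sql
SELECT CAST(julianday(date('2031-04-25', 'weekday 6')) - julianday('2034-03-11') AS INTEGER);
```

`weekday 6` advances to the next Saturday; 2031-04-25 is a Friday, so it moves forward to 2031-04-26.
4 days remain in April 2031 after the 26th (30 − 26).
Full months from May 2031 through February 2034 contribute their day counts.
Then 11 days into March 2034.
Total: 4 + 31 + 30 + 31 + 31 + 30 + 31 + 30 + 31 + 31 + 29 + 31 + 30 + 31 + 30 + 31 + 31 + 30 + 31 + 30 + 31 + 31 + 28 + 31 + 30 + 31 + 30 + 31 + 31 + 30 + 31 + 30 + 31 + 31 + 28 + 11 = 1050.
The subtraction is earlier − later, so the result is −1050 → -1050.

-1050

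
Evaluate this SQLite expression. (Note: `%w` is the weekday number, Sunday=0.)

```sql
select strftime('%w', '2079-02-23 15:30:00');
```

4

2079-02-23 is a Thursday; with Sunday=0 that is 4.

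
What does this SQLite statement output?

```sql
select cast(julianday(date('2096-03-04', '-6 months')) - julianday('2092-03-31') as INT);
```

1252

Adding -6 months to 2096-03-04 gives 2095-09-04.
0 days remain in March 2092 after the 31st (31 − 31).
Full months from April 2092 through August 2095 contribute their day counts.
Then 4 days into September 2095.
Total: 0 + 30 + 31 + 30 + 31 + 31 + 30 + 31 + 30 + 31 + 31 + 28 + 31 + 30 + 31 + 30 + 31 + 31 + 30 + 31 + 30 + 31 + 31 + 28 + 31 + 30 + 31 + 30 + 31 + 31 + 30 + 31 + 30 + 31 + 31 + 28 + 31 + 30 + 31 + 30 + 31 + 31 + 4 = 1252.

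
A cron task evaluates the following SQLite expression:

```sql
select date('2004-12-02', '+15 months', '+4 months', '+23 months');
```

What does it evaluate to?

Adding +15 months to 2004-12-02 gives 2006-03-02.
Adding +4 months to 2006-03-02 gives 2006-07-02.
Adding +23 months to 2006-07-02 gives 2008-06-02.

2008-06-02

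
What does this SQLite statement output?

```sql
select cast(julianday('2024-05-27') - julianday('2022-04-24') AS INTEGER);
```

6 days remain in April 2022 after the 24th (30 − 24).
Full months from May 2022 through April 2024 contribute their day counts.
Then 27 days into May 2024.
Total: 6 + 31 + 30 + 31 + 31 + 30 + 31 + 30 + 31 + 31 + 28 + 31 + 30 + 31 + 30 + 31 + 31 + 30 + 31 + 30 + 31 + 31 + 29 + 31 + 30 + 27 = 764.

764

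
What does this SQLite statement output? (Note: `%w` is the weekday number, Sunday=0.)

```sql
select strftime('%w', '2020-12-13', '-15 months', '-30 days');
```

First apply '-15 months', '-30 days': 2020-12-13 → 2019-08-14.
2019-08-14 is a Wednesday; with Sunday=0 that is 3.

3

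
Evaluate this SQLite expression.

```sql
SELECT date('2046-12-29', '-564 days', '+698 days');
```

2047-05-12

Applying '-564 days' to 2046-12-29: counting 564 days back gives 2045-06-13.
Applying '+698 days' to 2045-06-13: counting 698 days forward gives 2047-05-12.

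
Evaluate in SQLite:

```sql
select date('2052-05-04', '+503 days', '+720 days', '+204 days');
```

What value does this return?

Applying '+503 days' to 2052-05-04: counting 503 days forward gives 2053-09-19.
Applying '+720 days' to 2053-09-19: counting 720 days forward gives 2055-09-09.
Applying '+204 days' to 2055-09-09: counting 204 days forward gives 2056-03-31.

2056-03-31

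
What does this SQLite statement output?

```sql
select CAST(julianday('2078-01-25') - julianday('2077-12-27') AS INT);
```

4 days remain in December 2077 after the 27th (31 − 27).
Then 25 days into January 2078.
Total: 4 + 25 = 29.

29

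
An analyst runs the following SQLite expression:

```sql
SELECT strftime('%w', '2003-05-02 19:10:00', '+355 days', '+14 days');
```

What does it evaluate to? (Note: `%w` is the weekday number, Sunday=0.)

First apply '+355 days', '+14 days': 2003-05-02 19:10:00 → 2004-05-05 19:10:00.
2004-05-05 is a Wednesday; with Sunday=0 that is 3.

3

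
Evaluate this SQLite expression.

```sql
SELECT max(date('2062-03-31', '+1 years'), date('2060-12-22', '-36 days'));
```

date('2062-03-31', '+1 years') → 2063-03-31.
date('2060-12-22', '-36 days') → 2060-11-16.
Later of the two is 2063-03-31.

2063-03-31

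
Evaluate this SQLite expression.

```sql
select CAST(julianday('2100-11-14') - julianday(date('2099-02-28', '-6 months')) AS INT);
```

Adding -6 months to 2099-02-28 gives 2098-08-28.
3 days remain in August 2098 after the 28th (31 − 28).
Full months from September 2098 through October 2100 contribute their day counts.
Then 14 days into November 2100.
Total: 3 + 30 + 31 + 30 + 31 + 31 + 28 + 31 + 30 + 31 + 30 + 31 + 31 + 30 + 31 + 30 + 31 + 31 + 28 + 31 + 30 + 31 + 30 + 31 + 31 + 30 + 31 + 14 = 808.

808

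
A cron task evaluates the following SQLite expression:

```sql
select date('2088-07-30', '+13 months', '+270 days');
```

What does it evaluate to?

2090-05-27

Adding +13 months to 2088-07-30 gives 2089-08-30.
Applying '+270 days' to 2089-08-30: counting 270 days forward gives 2090-05-27.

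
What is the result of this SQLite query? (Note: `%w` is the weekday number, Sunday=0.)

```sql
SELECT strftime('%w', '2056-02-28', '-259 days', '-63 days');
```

1

First apply '-259 days', '-63 days': 2056-02-28 → 2055-04-12.
2055-04-12 is a Monday; with Sunday=0 that is 1.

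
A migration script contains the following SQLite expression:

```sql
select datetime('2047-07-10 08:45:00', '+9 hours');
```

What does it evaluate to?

2047-07-10 17:45:00

+9 hours from 2047-07-10 08:45:00 is 2047-07-10 17:45:00.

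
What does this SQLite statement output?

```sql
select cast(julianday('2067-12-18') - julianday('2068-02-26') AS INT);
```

-70

13 days remain in December 2067 after the 18th (31 − 18).
January 2068: 31 days.
Then 26 days into February 2068.
Total: 13 + 31 + 26 = 70.
The subtraction is earlier − later, so the result is −70 → -70.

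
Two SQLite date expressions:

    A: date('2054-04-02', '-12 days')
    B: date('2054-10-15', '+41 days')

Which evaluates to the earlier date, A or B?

A = 2054-03-21.
B = 2054-11-25.
A is earlier.

A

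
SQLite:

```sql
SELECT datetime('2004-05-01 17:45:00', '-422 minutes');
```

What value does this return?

422 minutes = 7h 2m; -422 minutes from 2004-05-01 17:45:00 is 2004-05-01 10:43:00.

2004-05-01 10:43:00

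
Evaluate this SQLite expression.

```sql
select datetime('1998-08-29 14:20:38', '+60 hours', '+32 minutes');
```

1998-09-01 02:52:38

+60 hours from 1998-08-29 14:20:38 is 1998-09-01 02:20:38 (crosses midnight).
+32 minutes from 1998-09-01 02:20:38 is 1998-09-01 02:52:38.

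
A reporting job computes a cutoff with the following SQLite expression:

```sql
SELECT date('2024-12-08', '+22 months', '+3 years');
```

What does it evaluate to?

Adding +22 months to 2024-12-08 gives 2026-10-08.
Adding +3 years to 2026-10-08 gives 2029-10-08.

2029-10-08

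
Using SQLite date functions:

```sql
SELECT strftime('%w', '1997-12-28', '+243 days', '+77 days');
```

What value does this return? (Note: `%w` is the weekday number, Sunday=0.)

5

First apply '+243 days', '+77 days': 1997-12-28 → 1998-11-13.
1998-11-13 is a Friday; with Sunday=0 that is 5.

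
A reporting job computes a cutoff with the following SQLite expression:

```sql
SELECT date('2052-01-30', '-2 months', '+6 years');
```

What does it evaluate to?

Adding -2 months to 2052-01-30 gives 2051-11-30.
Adding +6 years to 2051-11-30 gives 2057-11-30.

2057-11-30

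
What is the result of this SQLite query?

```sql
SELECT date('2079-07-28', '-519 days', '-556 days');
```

Applying '-519 days' to 2079-07-28: counting 519 days back gives 2078-02-24.
Applying '-556 days' to 2078-02-24: counting 556 days back gives 2076-08-17.

2076-08-17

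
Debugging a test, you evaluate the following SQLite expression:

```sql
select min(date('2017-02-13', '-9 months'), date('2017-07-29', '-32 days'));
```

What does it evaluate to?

date('2017-02-13', '-9 months') → 2016-05-13.
date('2017-07-29', '-32 days') → 2017-06-27.
Earlier of the two is 2016-05-13.

2016-05-13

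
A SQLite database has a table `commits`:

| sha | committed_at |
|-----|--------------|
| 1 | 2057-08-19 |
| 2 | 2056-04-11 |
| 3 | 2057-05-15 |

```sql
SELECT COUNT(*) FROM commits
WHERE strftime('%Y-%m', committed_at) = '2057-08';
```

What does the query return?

Rows with year-month 2057-08: 2057-08-19 → 1.

1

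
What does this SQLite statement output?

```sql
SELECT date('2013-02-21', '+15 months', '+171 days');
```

2014-11-08

Adding +15 months to 2013-02-21 gives 2014-05-21.
Applying '+171 days' to 2014-05-21: counting 171 days forward gives 2014-11-08.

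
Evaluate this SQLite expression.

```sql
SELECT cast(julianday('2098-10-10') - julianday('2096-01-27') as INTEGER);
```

4 days remain in January 2096 after the 27th (31 − 27).
Full months from February 2096 through September 2098 contribute their day counts.
Then 10 days into October 2098.
Total: 4 + 29 + 31 + 30 + 31 + 30 + 31 + 31 + 30 + 31 + 30 + 31 + 31 + 28 + 31 + 30 + 31 + 30 + 31 + 31 + 30 + 31 + 30 + 31 + 31 + 28 + 31 + 30 + 31 + 30 + 31 + 31 + 30 + 10 = 987.

987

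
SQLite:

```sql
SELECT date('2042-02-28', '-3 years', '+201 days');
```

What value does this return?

Adding -3 years to 2042-02-28 gives 2039-02-28.
Applying '+201 days' to 2039-02-28: counting 201 days forward gives 2039-09-17.

2039-09-17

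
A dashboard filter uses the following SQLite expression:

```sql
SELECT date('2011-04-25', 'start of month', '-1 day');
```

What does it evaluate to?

`start of month` rewinds 2011-04-25 to 2011-04-01.
Going back 1 day from 2011-04-01 reaches 2011-03-31 (last day of March, 31 days).

2011-03-31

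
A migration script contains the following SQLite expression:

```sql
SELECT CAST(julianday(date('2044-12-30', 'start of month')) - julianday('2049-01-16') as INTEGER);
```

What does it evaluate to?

`start of month` rewinds 2044-12-30 to 2044-12-01.
30 days remain in December 2044 after the 1st (31 − 1).
Full months from January 2045 through December 2048 contribute their day counts.
Then 16 days into January 2049.
Total: 30 + 31 + 28 + 31 + 30 + 31 + 30 + 31 + 31 + 30 + 31 + 30 + 31 + 31 + 28 + 31 + 30 + 31 + 30 + 31 + 31 + 30 + 31 + 30 + 31 + 31 + 28 + 31 + 30 + 31 + 30 + 31 + 31 + 30 + 31 + 30 + 31 + 31 + 29 + 31 + 30 + 31 + 30 + 31 + 31 + 30 + 31 + 30 + 31 + 16 = 1507.
The subtraction is earlier − later, so the result is −1507 → -1507.

-1507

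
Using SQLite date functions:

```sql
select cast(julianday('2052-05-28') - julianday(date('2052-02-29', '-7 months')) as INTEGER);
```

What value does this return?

Adding -7 months to 2052-02-29 gives 2051-07-29.
2 days remain in July 2051 after the 29th (31 − 29).
Full months from August 2051 through April 2052 contribute their day counts.
Then 28 days into May 2052.
Total: 2 + 31 + 30 + 31 + 30 + 31 + 31 + 29 + 31 + 30 + 28 = 304.

304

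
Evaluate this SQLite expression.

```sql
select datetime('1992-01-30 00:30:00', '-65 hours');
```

1992-01-27 07:30:00

-65 hours from 1992-01-30 00:30:00 is 1992-01-27 07:30:00 (crosses midnight).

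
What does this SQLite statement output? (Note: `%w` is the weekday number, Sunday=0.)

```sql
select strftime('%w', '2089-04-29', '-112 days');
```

First apply '-112 days': 2089-04-29 → 2089-01-07.
2089-01-07 is a Friday; with Sunday=0 that is 5.

5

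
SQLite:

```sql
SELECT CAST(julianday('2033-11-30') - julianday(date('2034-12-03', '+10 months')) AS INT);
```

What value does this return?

-672

Adding +10 months to 2034-12-03 gives 2035-10-03.
0 days remain in November 2033 after the 30th (30 − 30).
Full months from December 2033 through September 2035 contribute their day counts.
Then 3 days into October 2035.
Total: 0 + 31 + 31 + 28 + 31 + 30 + 31 + 30 + 31 + 31 + 30 + 31 + 30 + 31 + 31 + 28 + 31 + 30 + 31 + 30 + 31 + 31 + 30 + 3 = 672.
The subtraction is earlier − later, so the result is −672 → -672.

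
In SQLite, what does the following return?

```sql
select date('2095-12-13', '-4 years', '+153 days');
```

2092-05-14

Adding -4 years to 2095-12-13 gives 2091-12-13.
Applying '+153 days' to 2091-12-13: counting 153 days forward gives 2092-05-14.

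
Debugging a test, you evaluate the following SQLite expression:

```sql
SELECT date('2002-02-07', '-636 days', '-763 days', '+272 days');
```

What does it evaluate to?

Applying '-636 days' to 2002-02-07: counting 636 days back gives 2000-05-12.
Applying '-763 days' to 2000-05-12: counting 763 days back gives 1998-04-10.
Applying '+272 days' to 1998-04-10: counting 272 days forward gives 1999-01-07.

1999-01-07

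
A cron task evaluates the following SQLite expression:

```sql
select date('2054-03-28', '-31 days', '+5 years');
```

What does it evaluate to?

2059-02-25

Going back 28 days from 2054-03-28 reaches 2054-02-28 (last day of February, 28 days).
Going back 3 days within February lands on 2054-02-25.
Adding +5 years to 2054-02-25 gives 2059-02-25.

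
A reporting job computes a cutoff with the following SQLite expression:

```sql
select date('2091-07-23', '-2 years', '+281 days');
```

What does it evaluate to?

2090-04-30

Adding -2 years to 2091-07-23 gives 2089-07-23.
Applying '+281 days' to 2089-07-23: counting 281 days forward gives 2090-04-30.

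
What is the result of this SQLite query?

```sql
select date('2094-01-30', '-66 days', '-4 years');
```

Applying '-66 days' to 2094-01-30: counting 66 days back gives 2093-11-25.
Adding -4 years to 2093-11-25 gives 2089-11-25.

2089-11-25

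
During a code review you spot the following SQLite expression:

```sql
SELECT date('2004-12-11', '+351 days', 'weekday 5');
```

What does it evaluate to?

Applying '+351 days' to 2004-12-11: counting 351 days forward gives 2005-11-27.
`weekday 5` advances to the next Friday; 2005-11-27 is a Sunday, so it moves forward to 2005-12-02.

2005-12-02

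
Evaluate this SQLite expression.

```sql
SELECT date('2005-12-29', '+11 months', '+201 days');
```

2007-06-18

Adding +11 months to 2005-12-29 gives 2006-11-29.
Applying '+201 days' to 2006-11-29: counting 201 days forward gives 2007-06-18.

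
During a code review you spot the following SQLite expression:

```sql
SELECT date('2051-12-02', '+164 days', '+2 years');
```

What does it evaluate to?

2054-05-14

Applying '+164 days' to 2051-12-02: counting 164 days forward gives 2052-05-14.
Adding +2 years to 2052-05-14 gives 2054-05-14.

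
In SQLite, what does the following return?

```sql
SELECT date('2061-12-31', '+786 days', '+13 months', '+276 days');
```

Applying '+786 days' to 2061-12-31: counting 786 days forward gives 2064-02-25.
Adding +13 months to 2064-02-25 gives 2065-03-25.
Applying '+276 days' to 2065-03-25: counting 276 days forward gives 2065-12-26.

2065-12-26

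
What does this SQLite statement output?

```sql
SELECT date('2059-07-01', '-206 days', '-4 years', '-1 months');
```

Applying '-206 days' to 2059-07-01: counting 206 days back gives 2058-12-07.
Adding -4 years to 2058-12-07 gives 2054-12-07.
Adding -1 month to 2054-12-07 gives 2054-11-07.

2054-11-07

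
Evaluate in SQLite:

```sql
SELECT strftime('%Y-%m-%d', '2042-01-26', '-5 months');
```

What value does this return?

First apply '-5 months': 2042-01-26 → 2041-08-26.
`%Y-%m-%d` extracts the ISO date: 2041-08-26.

2041-08-26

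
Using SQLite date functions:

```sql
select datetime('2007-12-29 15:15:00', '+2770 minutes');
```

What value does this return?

2770 minutes = 46h 10m; +2770 minutes from 2007-12-29 15:15:00 is 2007-12-31 13:25:00 (crosses midnight).

2007-12-31 13:25:00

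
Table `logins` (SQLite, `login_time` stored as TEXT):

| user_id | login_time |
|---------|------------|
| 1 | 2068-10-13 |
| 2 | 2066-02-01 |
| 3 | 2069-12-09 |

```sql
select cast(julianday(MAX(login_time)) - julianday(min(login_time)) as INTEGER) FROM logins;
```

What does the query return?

1407

MIN = 2066-02-01, MAX = 2069-12-09.
27 days remain in February 2066 after the 1st (28 − 1).
Full months from March 2066 through November 2069 contribute their day counts.
Then 9 days into December 2069.
Total: 27 + 31 + 30 + 31 + 30 + 31 + 31 + 30 + 31 + 30 + 31 + 31 + 28 + 31 + 30 + 31 + 30 + 31 + 31 + 30 + 31 + 30 + 31 + 31 + 29 + 31 + 30 + 31 + 30 + 31 + 31 + 30 + 31 + 30 + 31 + 31 + 28 + 31 + 30 + 31 + 30 + 31 + 31 + 30 + 31 + 30 + 9 = 1407.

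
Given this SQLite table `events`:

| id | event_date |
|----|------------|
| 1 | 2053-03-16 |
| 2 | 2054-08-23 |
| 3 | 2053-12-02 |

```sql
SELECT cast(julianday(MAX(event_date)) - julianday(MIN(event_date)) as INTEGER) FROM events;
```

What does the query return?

525

MIN = 2053-03-16, MAX = 2054-08-23.
15 days remain in March 2053 after the 16th (31 − 16).
Full months from April 2053 through July 2054 contribute their day counts.
Then 23 days into August 2054.
Total: 15 + 30 + 31 + 30 + 31 + 31 + 30 + 31 + 30 + 31 + 31 + 28 + 31 + 30 + 31 + 30 + 31 + 23 = 525.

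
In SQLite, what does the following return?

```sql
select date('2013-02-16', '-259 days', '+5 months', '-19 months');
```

2011-04-02

Applying '-259 days' to 2013-02-16: counting 259 days back gives 2012-06-02.
Adding +5 months to 2012-06-02 gives 2012-11-02.
Adding -19 months to 2012-11-02 gives 2011-04-02.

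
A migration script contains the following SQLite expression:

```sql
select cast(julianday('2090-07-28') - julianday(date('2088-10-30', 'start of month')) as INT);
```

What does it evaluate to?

665

`start of month` rewinds 2088-10-30 to 2088-10-01.
30 days remain in October 2088 after the 1st (31 − 1).
Full months from November 2088 through June 2090 contribute their day counts.
Then 28 days into July 2090.
Total: 30 + 30 + 31 + 31 + 28 + 31 + 30 + 31 + 30 + 31 + 31 + 30 + 31 + 30 + 31 + 31 + 28 + 31 + 30 + 31 + 30 + 28 = 665.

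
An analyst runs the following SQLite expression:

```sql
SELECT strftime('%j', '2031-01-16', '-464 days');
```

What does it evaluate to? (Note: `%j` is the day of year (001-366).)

282

First apply '-464 days': 2031-01-16 → 2029-10-09.
Day-of-year for 2029-10-09: days since 2029-01-01 inclusive = 282, zero-padded to 282.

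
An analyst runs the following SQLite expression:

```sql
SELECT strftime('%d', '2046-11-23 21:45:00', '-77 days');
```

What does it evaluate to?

07

First apply '-77 days': 2046-11-23 21:45:00 → 2046-09-07 21:45:00.
`%d` extracts the 2-digit day of month: 07.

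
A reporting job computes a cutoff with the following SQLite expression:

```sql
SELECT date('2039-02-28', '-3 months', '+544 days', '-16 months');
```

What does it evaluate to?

Adding -3 months to 2039-02-28 gives 2038-11-28.
Applying '+544 days' to 2038-11-28: counting 544 days forward gives 2040-05-25.
Adding -16 months to 2040-05-25 gives 2039-01-25.

2039-01-25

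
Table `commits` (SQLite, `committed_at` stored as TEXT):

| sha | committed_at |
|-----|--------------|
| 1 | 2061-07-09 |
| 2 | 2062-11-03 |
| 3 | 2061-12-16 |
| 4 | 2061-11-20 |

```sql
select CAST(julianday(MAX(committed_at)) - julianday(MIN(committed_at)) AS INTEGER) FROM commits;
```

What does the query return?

MIN = 2061-07-09, MAX = 2062-11-03.
22 days remain in July 2061 after the 9th (31 − 9).
Full months from August 2061 through October 2062 contribute their day counts.
Then 3 days into November 2062.
Total: 22 + 31 + 30 + 31 + 30 + 31 + 31 + 28 + 31 + 30 + 31 + 30 + 31 + 31 + 30 + 31 + 3 = 482.

482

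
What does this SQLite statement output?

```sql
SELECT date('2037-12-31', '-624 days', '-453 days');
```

2035-01-19

Applying '-624 days' to 2037-12-31: counting 624 days back gives 2036-04-16.
Applying '-453 days' to 2036-04-16: counting 453 days back gives 2035-01-19.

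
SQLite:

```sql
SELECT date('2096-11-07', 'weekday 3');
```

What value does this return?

2096-11-07

`weekday 3` advances to the next Wednesday; 2096-11-07 is already a Wednesday, so it stays at 2096-11-07.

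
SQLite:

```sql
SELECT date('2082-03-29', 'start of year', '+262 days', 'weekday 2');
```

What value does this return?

`start of year` rewinds 2082-03-29 to 2082-01-01.
Applying '+262 days' to 2082-01-01: counting 262 days forward gives 2082-09-20.
`weekday 2` advances to the next Tuesday; 2082-09-20 is a Sunday, so it moves forward to 2082-09-22.

2082-09-22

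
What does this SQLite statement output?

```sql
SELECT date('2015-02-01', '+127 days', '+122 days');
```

Applying '+127 days' to 2015-02-01: counting 127 days forward gives 2015-06-08.
Applying '+122 days' to 2015-06-08: counting 122 days forward gives 2015-10-08.

2015-10-08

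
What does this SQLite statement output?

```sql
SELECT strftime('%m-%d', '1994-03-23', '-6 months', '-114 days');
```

06-01

First apply '-6 months', '-114 days': 1994-03-23 → 1993-06-01.
`%m-%d` extracts the month-day: 06-01.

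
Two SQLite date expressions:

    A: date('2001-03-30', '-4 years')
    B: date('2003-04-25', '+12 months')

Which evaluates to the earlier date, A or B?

A

A = 1997-03-30.
B = 2004-04-25.
A is earlier.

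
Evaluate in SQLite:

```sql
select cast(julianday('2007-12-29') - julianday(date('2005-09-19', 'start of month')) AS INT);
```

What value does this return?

849

`start of month` rewinds 2005-09-19 to 2005-09-01.
29 days remain in September 2005 after the 1st (30 − 1).
Full months from October 2005 through November 2007 contribute their day counts.
Then 29 days into December 2007.
Total: 29 + 31 + 30 + 31 + 31 + 28 + 31 + 30 + 31 + 30 + 31 + 31 + 30 + 31 + 30 + 31 + 31 + 28 + 31 + 30 + 31 + 30 + 31 + 31 + 30 + 31 + 30 + 29 = 849.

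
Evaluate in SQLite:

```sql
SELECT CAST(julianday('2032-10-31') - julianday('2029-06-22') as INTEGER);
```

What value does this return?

1227

8 days remain in June 2029 after the 22nd (30 − 22).
Full months from July 2029 through September 2032 contribute their day counts.
Then 31 days into October 2032.
Total: 8 + 31 + 31 + 30 + 31 + 30 + 31 + 31 + 28 + 31 + 30 + 31 + 30 + 31 + 31 + 30 + 31 + 30 + 31 + 31 + 28 + 31 + 30 + 31 + 30 + 31 + 31 + 30 + 31 + 30 + 31 + 31 + 29 + 31 + 30 + 31 + 30 + 31 + 31 + 30 + 31 = 1227.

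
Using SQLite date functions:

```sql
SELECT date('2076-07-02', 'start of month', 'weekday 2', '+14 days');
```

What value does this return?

`start of month` rewinds 2076-07-02 to 2076-07-01.
`weekday 2` advances to the next Tuesday; 2076-07-01 is a Wednesday, so it moves forward to 2076-07-07.
Advancing 14 more days within July lands on 2076-07-21.

2076-07-21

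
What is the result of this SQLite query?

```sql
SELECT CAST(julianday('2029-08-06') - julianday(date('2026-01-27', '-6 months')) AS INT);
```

1471

Adding -6 months to 2026-01-27 gives 2025-07-27.
4 days remain in July 2025 after the 27th (31 − 27).
Full months from August 2025 through July 2029 contribute their day counts.
Then 6 days into August 2029.
Total: 4 + 31 + 30 + 31 + 30 + 31 + 31 + 28 + 31 + 30 + 31 + 30 + 31 + 31 + 30 + 31 + 30 + 31 + 31 + 28 + 31 + 30 + 31 + 30 + 31 + 31 + 30 + 31 + 30 + 31 + 31 + 29 + 31 + 30 + 31 + 30 + 31 + 31 + 30 + 31 + 30 + 31 + 31 + 28 + 31 + 30 + 31 + 30 + 31 + 6 = 1471.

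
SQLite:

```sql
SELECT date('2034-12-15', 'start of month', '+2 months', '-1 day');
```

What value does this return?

2035-01-31

`start of month` rewinds 2034-12-15 to 2034-12-01.
Adding +2 months to 2034-12-01 gives 2035-02-01.
Going back 1 day from 2035-02-01 reaches 2035-01-31 (last day of January, 31 days).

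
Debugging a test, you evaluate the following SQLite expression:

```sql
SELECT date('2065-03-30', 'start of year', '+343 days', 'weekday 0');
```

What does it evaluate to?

`start of year` rewinds 2065-03-30 to 2065-01-01.
Applying '+343 days' to 2065-01-01: counting 343 days forward gives 2065-12-10.
`weekday 0` advances to the next Sunday; 2065-12-10 is a Thursday, so it moves forward to 2065-12-13.

2065-12-13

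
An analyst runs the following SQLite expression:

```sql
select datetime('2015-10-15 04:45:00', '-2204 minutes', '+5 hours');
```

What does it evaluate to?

2204 minutes = 36h 44m; -2204 minutes from 2015-10-15 04:45:00 is 2015-10-13 16:01:00 (crosses midnight).
+5 hours from 2015-10-13 16:01:00 is 2015-10-13 21:01:00.

2015-10-13 21:01:00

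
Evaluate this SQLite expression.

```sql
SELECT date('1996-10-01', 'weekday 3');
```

1996-10-02

`weekday 3` advances to the next Wednesday; 1996-10-01 is a Tuesday, so it moves forward to 1996-10-02.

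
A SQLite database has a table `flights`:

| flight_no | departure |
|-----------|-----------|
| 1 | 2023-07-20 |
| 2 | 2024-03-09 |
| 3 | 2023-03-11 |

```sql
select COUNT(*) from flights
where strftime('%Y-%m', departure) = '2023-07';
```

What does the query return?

Rows with year-month 2023-07: 2023-07-20 → 1.

1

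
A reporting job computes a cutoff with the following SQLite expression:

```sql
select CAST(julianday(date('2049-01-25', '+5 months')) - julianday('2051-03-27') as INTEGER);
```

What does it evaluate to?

Adding +5 months to 2049-01-25 gives 2049-06-25.
5 days remain in June 2049 after the 25th (30 − 25).
Full months from July 2049 through February 2051 contribute their day counts.
Then 27 days into March 2051.
Total: 5 + 31 + 31 + 30 + 31 + 30 + 31 + 31 + 28 + 31 + 30 + 31 + 30 + 31 + 31 + 30 + 31 + 30 + 31 + 31 + 28 + 27 = 640.
The subtraction is earlier − later, so the result is −640 → -640.

-640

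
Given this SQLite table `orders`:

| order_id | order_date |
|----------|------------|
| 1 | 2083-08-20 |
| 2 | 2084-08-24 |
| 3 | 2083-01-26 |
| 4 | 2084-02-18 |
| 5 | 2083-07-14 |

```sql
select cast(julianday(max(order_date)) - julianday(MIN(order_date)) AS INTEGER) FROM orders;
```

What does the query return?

576

MIN = 2083-01-26, MAX = 2084-08-24.
5 days remain in January 2083 after the 26th (31 − 26).
Full months from February 2083 through July 2084 contribute their day counts.
Then 24 days into August 2084.
Total: 5 + 28 + 31 + 30 + 31 + 30 + 31 + 31 + 30 + 31 + 30 + 31 + 31 + 29 + 31 + 30 + 31 + 30 + 31 + 24 = 576.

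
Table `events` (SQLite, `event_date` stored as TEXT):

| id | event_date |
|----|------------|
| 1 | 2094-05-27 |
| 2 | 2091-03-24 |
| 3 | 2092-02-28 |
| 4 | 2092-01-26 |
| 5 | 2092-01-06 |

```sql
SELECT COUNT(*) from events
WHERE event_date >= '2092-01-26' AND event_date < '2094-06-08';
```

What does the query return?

3

Rows in [2092-01-26, 2094-06-08): 2094-05-27, 2092-02-28, 2092-01-26 → 3 rows.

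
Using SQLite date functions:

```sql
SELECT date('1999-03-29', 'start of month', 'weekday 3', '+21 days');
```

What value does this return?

`start of month` rewinds 1999-03-29 to 1999-03-01.
`weekday 3` advances to the next Wednesday; 1999-03-01 is a Monday, so it moves forward to 1999-03-03.
Advancing 21 more days within March lands on 1999-03-24.

1999-03-24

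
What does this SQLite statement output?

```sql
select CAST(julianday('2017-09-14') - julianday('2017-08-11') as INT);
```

34

20 days remain in August 2017 after the 11th (31 − 11).
Then 14 days into September 2017.
Total: 20 + 14 = 34.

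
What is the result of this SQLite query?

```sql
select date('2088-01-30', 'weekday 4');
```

2088-02-05

`weekday 4` advances to the next Thursday; 2088-01-30 is a Friday, so it moves forward to 2088-02-05.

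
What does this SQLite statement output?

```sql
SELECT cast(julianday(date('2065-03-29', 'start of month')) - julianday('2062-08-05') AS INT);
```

`start of month` rewinds 2065-03-29 to 2065-03-01.
26 days remain in August 2062 after the 5th (31 − 5).
Full months from September 2062 through February 2065 contribute their day counts.
Then 1 day into March 2065.
Total: 26 + 30 + 31 + 30 + 31 + 31 + 28 + 31 + 30 + 31 + 30 + 31 + 31 + 30 + 31 + 30 + 31 + 31 + 29 + 31 + 30 + 31 + 30 + 31 + 31 + 30 + 31 + 30 + 31 + 31 + 28 + 1 = 939.

939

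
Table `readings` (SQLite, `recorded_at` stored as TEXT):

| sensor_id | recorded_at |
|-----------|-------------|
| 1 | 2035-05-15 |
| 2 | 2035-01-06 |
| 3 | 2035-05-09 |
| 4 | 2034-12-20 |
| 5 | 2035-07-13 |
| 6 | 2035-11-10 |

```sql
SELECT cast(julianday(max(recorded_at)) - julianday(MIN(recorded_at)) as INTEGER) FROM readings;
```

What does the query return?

325

MIN = 2034-12-20, MAX = 2035-11-10.
11 days remain in December 2034 after the 20th (31 − 20).
Full months from January 2035 through October 2035 contribute their day counts.
Then 10 days into November 2035.
Total: 11 + 31 + 28 + 31 + 30 + 31 + 30 + 31 + 31 + 30 + 31 + 10 = 325.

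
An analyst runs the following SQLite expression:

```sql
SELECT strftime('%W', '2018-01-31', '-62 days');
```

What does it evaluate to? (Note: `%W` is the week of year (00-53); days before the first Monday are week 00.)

First apply '-62 days': 2018-01-31 → 2017-11-30.
2017-11-30 is a Thursday. SQLite's %W counts Mondays since the year started; the result is 48.

48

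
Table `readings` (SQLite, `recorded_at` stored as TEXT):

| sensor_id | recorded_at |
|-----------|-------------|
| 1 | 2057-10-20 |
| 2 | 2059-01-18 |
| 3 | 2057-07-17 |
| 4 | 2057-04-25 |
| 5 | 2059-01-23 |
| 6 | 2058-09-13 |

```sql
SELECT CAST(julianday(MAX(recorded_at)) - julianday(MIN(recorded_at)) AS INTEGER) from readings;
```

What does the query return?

638

MIN = 2057-04-25, MAX = 2059-01-23.
5 days remain in April 2057 after the 25th (30 − 25).
Full months from May 2057 through December 2058 contribute their day counts.
Then 23 days into January 2059.
Total: 5 + 31 + 30 + 31 + 31 + 30 + 31 + 30 + 31 + 31 + 28 + 31 + 30 + 31 + 30 + 31 + 31 + 30 + 31 + 30 + 31 + 23 = 638.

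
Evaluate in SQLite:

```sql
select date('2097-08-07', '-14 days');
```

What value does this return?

2097-07-24

Going back 7 days from 2097-08-07 reaches 2097-07-31 (last day of July, 31 days).
Going back 7 days within July lands on 2097-07-24.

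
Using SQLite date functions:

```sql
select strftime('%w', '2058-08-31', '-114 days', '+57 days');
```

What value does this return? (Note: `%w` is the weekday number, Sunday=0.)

First apply '-114 days', '+57 days': 2058-08-31 → 2058-07-05.
2058-07-05 is a Friday; with Sunday=0 that is 5.

5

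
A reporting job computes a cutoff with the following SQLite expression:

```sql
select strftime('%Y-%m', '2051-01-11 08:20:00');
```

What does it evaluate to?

`%Y-%m` extracts the year-month: 2051-01.

2051-01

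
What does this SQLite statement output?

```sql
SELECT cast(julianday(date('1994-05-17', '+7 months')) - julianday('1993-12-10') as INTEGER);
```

Adding +7 months to 1994-05-17 gives 1994-12-17.
21 days remain in December 1993 after the 10th (31 − 10).
Full months from January 1994 through November 1994 contribute their day counts.
Then 17 days into December 1994.
Total: 21 + 31 + 28 + 31 + 30 + 31 + 30 + 31 + 31 + 30 + 31 + 30 + 17 = 372.

372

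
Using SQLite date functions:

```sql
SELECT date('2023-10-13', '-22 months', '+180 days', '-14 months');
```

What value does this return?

Adding -22 months to 2023-10-13 gives 2021-12-13.
Applying '+180 days' to 2021-12-13: counting 180 days forward gives 2022-06-11.
Adding -14 months to 2022-06-11 gives 2021-04-11.

2021-04-11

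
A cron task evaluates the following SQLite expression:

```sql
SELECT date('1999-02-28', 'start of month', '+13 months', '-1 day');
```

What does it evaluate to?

`start of month` rewinds 1999-02-28 to 1999-02-01.
Adding +13 months to 1999-02-01 gives 2000-03-01.
Going back 1 day from 2000-03-01 reaches 2000-02-29 (last day of February, 29 days).

2000-02-29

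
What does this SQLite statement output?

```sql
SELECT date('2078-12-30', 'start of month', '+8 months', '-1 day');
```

2079-07-31

`start of month` rewinds 2078-12-30 to 2078-12-01.
Adding +8 months to 2078-12-01 gives 2079-08-01.
Going back 1 day from 2079-08-01 reaches 2079-07-31 (last day of July, 31 days).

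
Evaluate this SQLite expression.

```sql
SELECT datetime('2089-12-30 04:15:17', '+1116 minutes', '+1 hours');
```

1116 minutes = 18h 36m; +1116 minutes from 2089-12-30 04:15:17 is 2089-12-30 22:51:17.
+1 hours from 2089-12-30 22:51:17 is 2089-12-30 23:51:17.

2089-12-30 23:51:17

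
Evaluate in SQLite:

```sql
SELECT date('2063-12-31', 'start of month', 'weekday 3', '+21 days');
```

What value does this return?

2063-12-26

`start of month` rewinds 2063-12-31 to 2063-12-01.
`weekday 3` advances to the next Wednesday; 2063-12-01 is a Saturday, so it moves forward to 2063-12-05.
Advancing 21 more days within December lands on 2063-12-26.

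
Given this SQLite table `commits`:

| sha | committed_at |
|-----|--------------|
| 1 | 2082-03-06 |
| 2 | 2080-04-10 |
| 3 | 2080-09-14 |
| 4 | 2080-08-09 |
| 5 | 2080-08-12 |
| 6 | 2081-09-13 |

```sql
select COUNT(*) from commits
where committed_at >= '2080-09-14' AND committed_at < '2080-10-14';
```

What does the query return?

Rows in [2080-09-14, 2080-10-14): 2080-09-14 → 1 row.

1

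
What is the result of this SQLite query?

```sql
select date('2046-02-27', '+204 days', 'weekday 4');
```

2046-09-20

Applying '+204 days' to 2046-02-27: counting 204 days forward gives 2046-09-19.
`weekday 4` advances to the next Thursday; 2046-09-19 is a Wednesday, so it moves forward to 2046-09-20.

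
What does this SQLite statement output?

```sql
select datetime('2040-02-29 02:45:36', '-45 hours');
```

2040-02-27 05:45:36

-45 hours from 2040-02-29 02:45:36 is 2040-02-27 05:45:36 (crosses midnight).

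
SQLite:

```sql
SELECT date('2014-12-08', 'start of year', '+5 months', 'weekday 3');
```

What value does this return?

`start of year` rewinds 2014-12-08 to 2014-01-01.
Adding +5 months to 2014-01-01 gives 2014-06-01.
`weekday 3` advances to the next Wednesday; 2014-06-01 is a Sunday, so it moves forward to 2014-06-04.

2014-06-04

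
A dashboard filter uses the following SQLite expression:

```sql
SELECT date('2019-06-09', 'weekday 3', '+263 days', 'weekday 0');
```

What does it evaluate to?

`weekday 3` advances to the next Wednesday; 2019-06-09 is a Sunday, so it moves forward to 2019-06-12.
Applying '+263 days' to 2019-06-12: counting 263 days forward gives 2020-03-01.
`weekday 0` advances to the next Sunday; 2020-03-01 is already a Sunday, so it stays at 2020-03-01.

2020-03-01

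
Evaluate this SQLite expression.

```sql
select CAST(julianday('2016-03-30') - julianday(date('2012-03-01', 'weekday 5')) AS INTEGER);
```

`weekday 5` advances to the next Friday; 2012-03-01 is a Thursday, so it moves forward to 2012-03-02.
29 days remain in March 2012 after the 2nd (31 − 2).
Full months from April 2012 through February 2016 contribute their day counts.
Then 30 days into March 2016.
Total: 29 + 30 + 31 + 30 + 31 + 31 + 30 + 31 + 30 + 31 + 31 + 28 + 31 + 30 + 31 + 30 + 31 + 31 + 30 + 31 + 30 + 31 + 31 + 28 + 31 + 30 + 31 + 30 + 31 + 31 + 30 + 31 + 30 + 31 + 31 + 28 + 31 + 30 + 31 + 30 + 31 + 31 + 30 + 31 + 30 + 31 + 31 + 29 + 30 = 1489.

1489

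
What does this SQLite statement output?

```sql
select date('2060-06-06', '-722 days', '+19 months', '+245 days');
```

2060-09-16

Applying '-722 days' to 2060-06-06: counting 722 days back gives 2058-06-15.
Adding +19 months to 2058-06-15 gives 2060-01-15.
Applying '+245 days' to 2060-01-15: counting 245 days forward gives 2060-09-16.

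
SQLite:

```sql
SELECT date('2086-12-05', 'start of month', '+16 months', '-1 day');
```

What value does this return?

`start of month` rewinds 2086-12-05 to 2086-12-01.
Adding +16 months to 2086-12-01 gives 2088-04-01.
Going back 1 day from 2088-04-01 reaches 2088-03-31 (last day of March, 31 days).

2088-03-31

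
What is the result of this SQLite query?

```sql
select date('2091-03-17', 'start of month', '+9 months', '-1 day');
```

`start of month` rewinds 2091-03-17 to 2091-03-01.
Adding +9 months to 2091-03-01 gives 2091-12-01.
Going back 1 day from 2091-12-01 reaches 2091-11-30 (last day of November, 30 days).

2091-11-30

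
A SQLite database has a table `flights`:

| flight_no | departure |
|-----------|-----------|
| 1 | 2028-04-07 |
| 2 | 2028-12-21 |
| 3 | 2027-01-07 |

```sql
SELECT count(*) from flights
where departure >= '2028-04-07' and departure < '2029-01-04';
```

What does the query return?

Rows in [2028-04-07, 2029-01-04): 2028-04-07, 2028-12-21 → 2 rows.

2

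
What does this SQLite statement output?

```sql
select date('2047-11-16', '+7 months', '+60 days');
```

Adding +7 months to 2047-11-16 gives 2048-06-16.
Applying '+60 days' to 2048-06-16: counting 60 days forward gives 2048-08-15.

2048-08-15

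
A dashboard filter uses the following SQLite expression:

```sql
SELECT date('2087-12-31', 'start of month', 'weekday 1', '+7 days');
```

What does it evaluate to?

`start of month` rewinds 2087-12-31 to 2087-12-01.
`weekday 1` advances to the next Monday; 2087-12-01 is already a Monday, so it stays at 2087-12-01.
Advancing 7 more days within December lands on 2087-12-08.

2087-12-08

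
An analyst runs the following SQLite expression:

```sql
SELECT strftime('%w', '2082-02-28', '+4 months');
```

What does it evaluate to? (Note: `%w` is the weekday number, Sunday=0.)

First apply '+4 months': 2082-02-28 → 2082-06-28.
2082-06-28 is a Sunday; with Sunday=0 that is 0.

0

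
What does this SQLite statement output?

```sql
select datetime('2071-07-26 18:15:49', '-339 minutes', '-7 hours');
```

2071-07-26 05:36:49

339 minutes = 5h 39m; -339 minutes from 2071-07-26 18:15:49 is 2071-07-26 12:36:49.
-7 hours from 2071-07-26 12:36:49 is 2071-07-26 05:36:49.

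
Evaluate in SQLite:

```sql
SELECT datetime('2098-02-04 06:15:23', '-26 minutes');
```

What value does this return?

2098-02-04 05:49:23

-26 minutes from 2098-02-04 06:15:23 is 2098-02-04 05:49:23.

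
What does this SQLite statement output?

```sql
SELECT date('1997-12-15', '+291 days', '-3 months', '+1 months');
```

Applying '+291 days' to 1997-12-15: counting 291 days forward gives 1998-10-02.
Adding -3 months to 1998-10-02 gives 1998-07-02.
Adding +1 month to 1998-07-02 gives 1998-08-02.

1998-08-02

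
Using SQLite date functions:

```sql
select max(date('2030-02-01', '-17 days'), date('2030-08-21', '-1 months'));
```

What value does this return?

2030-07-21

date('2030-02-01', '-17 days') → 2030-01-15.
date('2030-08-21', '-1 months') → 2030-07-21.
Later of the two is 2030-07-21.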